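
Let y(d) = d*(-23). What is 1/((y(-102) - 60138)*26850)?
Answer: -1/1551715200 ≈ -6.4445e-10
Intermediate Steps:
y(d) = -23*d
1/((y(-102) - 60138)*26850) = 1/(-23*(-102) - 60138*26850) = (1/26850)/(2346 - 60138) = (1/26850)/(-57792) = -1/57792*1/26850 = -1/1551715200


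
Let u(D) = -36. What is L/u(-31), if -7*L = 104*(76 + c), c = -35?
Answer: 1066/63 ≈ 16.921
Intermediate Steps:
L = -4264/7 (L = -104*(76 - 35)/7 = -104*41/7 = -⅐*4264 = -4264/7 ≈ -609.14)
L/u(-31) = -4264/7/(-36) = -4264/7*(-1/36) = 1066/63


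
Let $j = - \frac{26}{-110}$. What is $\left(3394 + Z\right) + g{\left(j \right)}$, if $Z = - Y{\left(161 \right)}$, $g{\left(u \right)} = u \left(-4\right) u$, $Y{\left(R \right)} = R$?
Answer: $\frac{9779149}{3025} \approx 3232.8$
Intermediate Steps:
$j = \frac{13}{55}$ ($j = \left(-26\right) \left(- \frac{1}{110}\right) = \frac{13}{55} \approx 0.23636$)
$g{\left(u \right)} = - 4 u^{2}$ ($g{\left(u \right)} = - 4 u u = - 4 u^{2}$)
$Z = -161$ ($Z = \left(-1\right) 161 = -161$)
$\left(3394 + Z\right) + g{\left(j \right)} = \left(3394 - 161\right) - 4 \left(\frac{13}{55}\right)^{2} = 3233 - \frac{676}{3025} = \frac{9779149}{3025}$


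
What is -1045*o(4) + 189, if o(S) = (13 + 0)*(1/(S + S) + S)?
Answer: -446793/8 ≈ -55849.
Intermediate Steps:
o(S) = 13*S + 13/(2*S) (o(S) = 13*(1/(2*S) + S) = 13*(S + 1/(2*S)) = 13*S + 13/(2*S))
-1045*o(4) + 189 = -1045*(13*4 + (13/2)/4) + 189 = -1045*(52 + (13/2)*(¼)) + 189 = -1045*(52 + 13/8) + 189 = -1045*429/8 + 189 = -448305/8 + 189 = -446793/8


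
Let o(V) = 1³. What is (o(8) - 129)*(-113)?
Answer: 14464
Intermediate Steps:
o(V) = 1
(o(8) - 129)*(-113) = (1 - 129)*(-113) = -128*(-113) = 14464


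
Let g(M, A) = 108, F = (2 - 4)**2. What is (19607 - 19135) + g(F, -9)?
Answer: 580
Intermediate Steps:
F = 4 (F = (-2)**2 = 4)
(19607 - 19135) + g(F, -9) = (19607 - 19135) + 108 = 472 + 108 = 580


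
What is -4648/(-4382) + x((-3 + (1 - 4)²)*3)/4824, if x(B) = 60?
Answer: 135029/125826 ≈ 1.0731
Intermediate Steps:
-4648/(-4382) + x((-3 + (1 - 4)²)*3)/4824 = -4648/(-4382) + 60/4824 = -4648*(-1/4382) + 60*(1/4824) = 332/313 + 5/402 = 135029/125826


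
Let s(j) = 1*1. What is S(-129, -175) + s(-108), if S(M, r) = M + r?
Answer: -303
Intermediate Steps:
s(j) = 1
S(-129, -175) + s(-108) = (-129 - 175) + 1 = -304 + 1 = -303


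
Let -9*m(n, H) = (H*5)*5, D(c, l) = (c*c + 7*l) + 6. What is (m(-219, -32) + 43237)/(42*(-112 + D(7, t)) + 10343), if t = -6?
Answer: 389933/55665 ≈ 7.0050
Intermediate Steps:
D(c, l) = 6 + c**2 + 7*l (D(c, l) = (c**2 + 7*l) + 6 = 6 + c**2 + 7*l)
m(n, H) = -25*H/9 (m(n, H) = -H*5*5/9 = -5*H*5/9 = -25*H/9)
(m(-219, -32) + 43237)/(42*(-112 + D(7, t)) + 10343) = (-25/9*(-32) + 43237)/(42*(-112 + (6 + 7**2 + 7*(-6))) + 10343) = (800/9 + 43237)/(42*(-112 + (6 + 49 - 42)) + 10343) = 389933/(9*(42*(-112 + 13) + 10343)) = 389933/(9*(42*(-99) + 10343)) = 389933/(9*(-4158 + 10343)) = (389933/9)/6185 = (389933/9)*(1/6185) = 389933/55665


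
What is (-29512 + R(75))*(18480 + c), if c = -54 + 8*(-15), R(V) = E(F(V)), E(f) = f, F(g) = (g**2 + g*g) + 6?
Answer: -334194336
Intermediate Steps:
F(g) = 6 + 2*g**2 (F(g) = (g**2 + g**2) + 6 = 2*g**2 + 6 = 6 + 2*g**2)
R(V) = 6 + 2*V**2
c = -174 (c = -54 - 120 = -174)
(-29512 + R(75))*(18480 + c) = (-29512 + (6 + 2*75**2))*(18480 - 174) = (-29512 + (6 + 2*5625))*18306 = (-29512 + (6 + 11250))*18306 = (-29512 + 11256)*18306 = -18256*18306 = -334194336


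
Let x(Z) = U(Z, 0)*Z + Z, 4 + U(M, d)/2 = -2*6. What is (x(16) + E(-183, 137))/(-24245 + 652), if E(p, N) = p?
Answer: 679/23593 ≈ 0.028780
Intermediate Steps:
U(M, d) = -32 (U(M, d) = -8 + 2*(-2*6) = -8 + 2*(-12) = -8 - 24 = -32)
x(Z) = -31*Z (x(Z) = -32*Z + Z = -31*Z)
(x(16) + E(-183, 137))/(-24245 + 652) = (-31*16 - 183)/(-24245 + 652) = (-496 - 183)/(-23593) = -679*(-1/23593) = 679/23593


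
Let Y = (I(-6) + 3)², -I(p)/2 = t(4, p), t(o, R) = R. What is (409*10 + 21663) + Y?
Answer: 25978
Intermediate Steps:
I(p) = -2*p
Y = 225 (Y = (-2*(-6) + 3)² = (12 + 3)² = 15² = 225)
(409*10 + 21663) + Y = (409*10 + 21663) + 225 = (4090 + 21663) + 225 = 25753 + 225 = 25978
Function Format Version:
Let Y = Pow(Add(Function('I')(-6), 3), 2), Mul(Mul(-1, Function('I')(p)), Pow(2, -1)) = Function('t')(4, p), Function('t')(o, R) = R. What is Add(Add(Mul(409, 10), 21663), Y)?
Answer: 25978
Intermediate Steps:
Function('I')(p) = Mul(-2, p)
Y = 225 (Y = Pow(Add(Mul(-2, -6), 3), 2) = Pow(Add(12, 3), 2) = Pow(15, 2) = 225)
Add(Add(Mul(409, 10), 21663), Y) = Add(Add(Mul(409, 10), 21663), 225) = Add(Add(4090, 21663), 225) = Add(25753, 225) = 25978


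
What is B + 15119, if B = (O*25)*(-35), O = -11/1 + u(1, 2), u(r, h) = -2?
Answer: 26494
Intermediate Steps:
O = -13 (O = -11/1 - 2 = -11*1 - 2 = -11 - 2 = -13)
B = 11375 (B = -13*25*(-35) = -325*(-35) = 11375)
B + 15119 = 11375 + 15119 = 26494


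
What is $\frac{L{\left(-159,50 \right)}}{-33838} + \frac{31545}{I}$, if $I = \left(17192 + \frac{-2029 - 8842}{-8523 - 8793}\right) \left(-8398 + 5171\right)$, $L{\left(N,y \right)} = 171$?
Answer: $- \frac{26109074707713}{4644034634255674} \approx -0.0056221$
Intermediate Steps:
$I = - \frac{960702241261}{17316}$ ($I = \left(17192 - \frac{10871}{-17316}\right) \left(-3227\right) = \left(17192 - - \frac{10871}{17316}\right) \left(-3227\right) = \left(17192 + \frac{10871}{17316}\right) \left(-3227\right) = \frac{297707543}{17316} \left(-3227\right) = - \frac{960702241261}{17316} \approx -5.5481 \cdot 10^{7}$)
$\frac{L{\left(-159,50 \right)}}{-33838} + \frac{31545}{I} = \frac{171}{-33838} + \frac{31545}{- \frac{960702241261}{17316}} = 171 \left(- \frac{1}{33838}\right) + 31545 \left(- \frac{17316}{960702241261}\right) = - \frac{171}{33838} - \frac{546233220}{960702241261} = - \frac{26109074707713}{4644034634255674}$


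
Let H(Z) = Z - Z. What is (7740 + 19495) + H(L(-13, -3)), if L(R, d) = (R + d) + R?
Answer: 27235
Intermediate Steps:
L(R, d) = d + 2*R
H(Z) = 0
(7740 + 19495) + H(L(-13, -3)) = (7740 + 19495) + 0 = 27235 + 0 = 27235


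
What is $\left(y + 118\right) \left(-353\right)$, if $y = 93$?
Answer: $-74483$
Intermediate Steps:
$\left(y + 118\right) \left(-353\right) = \left(93 + 118\right) \left(-353\right) = 211 \left(-353\right) = -74483$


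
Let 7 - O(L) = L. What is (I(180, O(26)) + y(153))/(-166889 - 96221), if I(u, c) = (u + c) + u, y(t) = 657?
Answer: -499/131555 ≈ -0.0037931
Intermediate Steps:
O(L) = 7 - L
I(u, c) = c + 2*u (I(u, c) = (c + u) + u = c + 2*u)
(I(180, O(26)) + y(153))/(-166889 - 96221) = (((7 - 1*26) + 2*180) + 657)/(-166889 - 96221) = (((7 - 26) + 360) + 657)/(-263110) = ((-19 + 360) + 657)*(-1/263110) = (341 + 657)*(-1/263110) = 998*(-1/263110) = -499/131555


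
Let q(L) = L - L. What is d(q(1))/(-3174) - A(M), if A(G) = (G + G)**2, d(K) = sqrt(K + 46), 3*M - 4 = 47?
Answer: -1156 - sqrt(46)/3174 ≈ -1156.0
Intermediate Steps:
q(L) = 0
M = 17 (M = 4/3 + (1/3)*47 = 4/3 + 47/3 = 17)
d(K) = sqrt(46 + K)
A(G) = 4*G**2 (A(G) = (2*G)**2 = 4*G**2)
d(q(1))/(-3174) - A(M) = sqrt(46 + 0)/(-3174) - 4*17**2 = sqrt(46)*(-1/3174) - 4*289 = -sqrt(46)/3174 - 1*1156 = -sqrt(46)/3174 - 1156 = -1156 - sqrt(46)/3174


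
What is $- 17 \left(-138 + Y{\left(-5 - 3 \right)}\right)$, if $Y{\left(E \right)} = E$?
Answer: $2482$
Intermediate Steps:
$- 17 \left(-138 + Y{\left(-5 - 3 \right)}\right) = - 17 \left(-138 - 8\right) = \left(-17\right) \left(-146\right) = 2482$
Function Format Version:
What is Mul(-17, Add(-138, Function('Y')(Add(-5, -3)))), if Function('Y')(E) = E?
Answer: 2482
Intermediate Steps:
Mul(-17, Add(-138, Function('Y')(Add(-5, -3)))) = Mul(-17, Add(-138, Add(-5, -3))) = Mul(-17, Add(-138, -8)) = Mul(-17, -146) = 2482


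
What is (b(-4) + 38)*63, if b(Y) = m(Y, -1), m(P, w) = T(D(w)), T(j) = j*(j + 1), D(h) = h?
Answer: 2394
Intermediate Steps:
T(j) = j*(1 + j)
m(P, w) = w*(1 + w)
b(Y) = 0 (b(Y) = -(1 - 1) = -1*0 = 0)
(b(-4) + 38)*63 = (0 + 38)*63 = 38*63 = 2394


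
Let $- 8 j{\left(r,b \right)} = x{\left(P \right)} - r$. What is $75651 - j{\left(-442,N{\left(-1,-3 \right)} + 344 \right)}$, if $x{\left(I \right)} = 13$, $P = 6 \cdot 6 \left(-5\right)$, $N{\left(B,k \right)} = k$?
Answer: $\frac{605663}{8} \approx 75708.0$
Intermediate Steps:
$P = -180$ ($P = 36 \left(-5\right) = -180$)
$j{\left(r,b \right)} = - \frac{13}{8} + \frac{r}{8}$ ($j{\left(r,b \right)} = - \frac{13 - r}{8} = - \frac{13}{8} + \frac{r}{8}$)
$75651 - j{\left(-442,N{\left(-1,-3 \right)} + 344 \right)} = 75651 - \left(- \frac{13}{8} + \frac{1}{8} \left(-442\right)\right) = 75651 - \left(- \frac{13}{8} - \frac{221}{4}\right) = 75651 - - \frac{455}{8} = 75651 + \frac{455}{8} = \frac{605663}{8}$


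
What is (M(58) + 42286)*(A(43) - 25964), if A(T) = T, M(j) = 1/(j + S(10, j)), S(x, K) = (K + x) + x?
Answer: -149069001137/136 ≈ -1.0961e+9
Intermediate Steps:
S(x, K) = K + 2*x
M(j) = 1/(20 + 2*j) (M(j) = 1/(j + (j + 2*10)) = 1/(j + (j + 20)) = 1/(j + (20 + j)) = 1/(20 + 2*j))
(M(58) + 42286)*(A(43) - 25964) = (1/(2*(10 + 58)) + 42286)*(43 - 25964) = ((1/2)/68 + 42286)*(-25921) = ((1/2)*(1/68) + 42286)*(-25921) = (1/136 + 42286)*(-25921) = (5750897/136)*(-25921) = -149069001137/136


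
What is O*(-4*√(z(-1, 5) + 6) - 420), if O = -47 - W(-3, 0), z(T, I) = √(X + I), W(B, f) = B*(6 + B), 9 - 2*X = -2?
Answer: 15960 + 76*√(24 + 2*√42) ≈ 16422.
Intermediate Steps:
X = 11/2 (X = 9/2 - ½*(-2) = 9/2 + 1 = 11/2 ≈ 5.5000)
z(T, I) = √(11/2 + I)
O = -38 (O = -47 - (-3)*(6 - 3) = -47 - (-3)*3 = -47 - 1*(-9) = -47 + 9 = -38)
O*(-4*√(z(-1, 5) + 6) - 420) = -38*(-4*√(√(22 + 4*5)/2 + 6) - 420) = -38*(-4*√(√(22 + 20)/2 + 6) - 420) = -38*(-4*√(√42/2 + 6) - 420) = -38*(-4*√(6 + √42/2) - 420) = -38*(-420 - 4*√(6 + √42/2)) = 15960 + 152*√(6 + √42/2)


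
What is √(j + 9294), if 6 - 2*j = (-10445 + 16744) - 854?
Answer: 3*√2922/2 ≈ 81.083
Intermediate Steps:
j = -5439/2 (j = 3 - ((-10445 + 16744) - 854)/2 = 3 - (6299 - 854)/2 = 3 - ½*5445 = 3 - 5445/2 = -5439/2 ≈ -2719.5)
√(j + 9294) = √(-5439/2 + 9294) = √(13149/2) = 3*√2922/2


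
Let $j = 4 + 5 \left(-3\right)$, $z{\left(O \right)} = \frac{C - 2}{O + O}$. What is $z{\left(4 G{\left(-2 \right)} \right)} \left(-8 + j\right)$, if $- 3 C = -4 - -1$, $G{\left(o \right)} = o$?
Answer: $- \frac{19}{16} \approx -1.1875$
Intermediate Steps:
$C = 1$ ($C = - \frac{-4 - -1}{3} = - \frac{-4 + 1}{3} = \left(- \frac{1}{3}\right) \left(-3\right) = 1$)
$z{\left(O \right)} = - \frac{1}{2 O}$ ($z{\left(O \right)} = \frac{1 - 2}{O + O} = - \frac{1}{2 O}$)
$j = -11$ ($j = 4 - 15 = -11$)
$z{\left(4 G{\left(-2 \right)} \right)} \left(-8 + j\right) = - \frac{1}{2 \cdot 4 \left(-2\right)} \left(-8 - 11\right) = - \frac{1}{2 \left(-8\right)} \left(-19\right) = \left(- \frac{1}{2}\right) \left(- \frac{1}{8}\right) \left(-19\right) = \frac{1}{16} \left(-19\right) = - \frac{19}{16}$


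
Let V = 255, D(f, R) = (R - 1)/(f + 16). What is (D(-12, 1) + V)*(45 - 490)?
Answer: -113475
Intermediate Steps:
D(f, R) = (-1 + R)/(16 + f)
(D(-12, 1) + V)*(45 - 490) = ((-1 + 1)/(16 - 12) + 255)*(45 - 490) = (0/4 + 255)*(-445) = ((1/4)*0 + 255)*(-445) = (0 + 255)*(-445) = 255*(-445) = -113475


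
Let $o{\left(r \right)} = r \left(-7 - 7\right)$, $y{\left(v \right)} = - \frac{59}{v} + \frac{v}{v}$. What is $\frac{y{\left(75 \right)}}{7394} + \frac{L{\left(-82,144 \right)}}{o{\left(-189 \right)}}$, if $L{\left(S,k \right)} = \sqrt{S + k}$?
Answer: $\frac{8}{277275} + \frac{\sqrt{62}}{2646} \approx 0.0030047$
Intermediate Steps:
$y{\left(v \right)} = 1 - \frac{59}{v}$ ($y{\left(v \right)} = - \frac{59}{v} + 1 = 1 - \frac{59}{v}$)
$o{\left(r \right)} = - 14 r$ ($o{\left(r \right)} = r \left(-14\right) = - 14 r$)
$\frac{y{\left(75 \right)}}{7394} + \frac{L{\left(-82,144 \right)}}{o{\left(-189 \right)}} = \frac{\frac{1}{75} \left(-59 + 75\right)}{7394} + \frac{\sqrt{-82 + 144}}{\left(-14\right) \left(-189\right)} = \frac{1}{75} \cdot 16 \cdot \frac{1}{7394} + \frac{\sqrt{62}}{2646} = \frac{16}{75} \cdot \frac{1}{7394} + \sqrt{62} \cdot \frac{1}{2646} = \frac{8}{277275} + \frac{\sqrt{62}}{2646}$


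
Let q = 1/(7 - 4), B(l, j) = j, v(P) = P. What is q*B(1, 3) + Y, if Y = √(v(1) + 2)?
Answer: 1 + √3 ≈ 2.7321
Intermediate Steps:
q = ⅓ (q = 1/3 = ⅓ ≈ 0.33333)
Y = √3 (Y = √(1 + 2) = √3 ≈ 1.7320)
q*B(1, 3) + Y = (⅓)*3 + √3 = 1 + √3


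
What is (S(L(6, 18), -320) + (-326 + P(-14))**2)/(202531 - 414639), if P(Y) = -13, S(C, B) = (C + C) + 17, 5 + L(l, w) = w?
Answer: -28741/53027 ≈ -0.54201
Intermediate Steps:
L(l, w) = -5 + w
S(C, B) = 17 + 2*C (S(C, B) = 2*C + 17 = 17 + 2*C)
(S(L(6, 18), -320) + (-326 + P(-14))**2)/(202531 - 414639) = ((17 + 2*(-5 + 18)) + (-326 - 13)**2)/(202531 - 414639) = ((17 + 2*13) + (-339)**2)/(-212108) = ((17 + 26) + 114921)*(-1/212108) = (43 + 114921)*(-1/212108) = 114964*(-1/212108) = -28741/53027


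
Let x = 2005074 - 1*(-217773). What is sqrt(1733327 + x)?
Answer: sqrt(3956174) ≈ 1989.0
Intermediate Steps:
x = 2222847 (x = 2005074 + 217773 = 2222847)
sqrt(1733327 + x) = sqrt(1733327 + 2222847) = sqrt(3956174)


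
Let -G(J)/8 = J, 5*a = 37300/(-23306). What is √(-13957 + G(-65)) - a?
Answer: 3730/11653 + 3*I*√1493 ≈ 0.32009 + 115.92*I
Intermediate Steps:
a = -3730/11653 (a = (37300/(-23306))/5 = (37300*(-1/23306))/5 = (⅕)*(-18650/11653) = -3730/11653 ≈ -0.32009)
G(J) = -8*J
√(-13957 + G(-65)) - a = √(-13957 - 8*(-65)) - 1*(-3730/11653) = √(-13957 + 520) + 3730/11653 = √(-13437) + 3730/11653 = 3*I*√1493 + 3730/11653 = 3730/11653 + 3*I*√1493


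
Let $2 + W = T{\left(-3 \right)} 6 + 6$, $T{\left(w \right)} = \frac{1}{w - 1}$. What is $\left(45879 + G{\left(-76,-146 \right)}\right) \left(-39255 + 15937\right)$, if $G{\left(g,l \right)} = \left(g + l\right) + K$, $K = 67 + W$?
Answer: $-1066250527$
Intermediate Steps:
$T{\left(w \right)} = \frac{1}{-1 + w}$
$W = \frac{5}{2}$ ($W = -2 + \left(\frac{1}{-1 - 3} \cdot 6 + 6\right) = -2 + \left(\frac{1}{-4} \cdot 6 + 6\right) = -2 + \left(\left(- \frac{1}{4}\right) 6 + 6\right) = -2 + \left(- \frac{3}{2} + 6\right) = -2 + \frac{9}{2} = \frac{5}{2} \approx 2.5$)
$K = \frac{139}{2}$ ($K = 67 + \frac{5}{2} = \frac{139}{2} \approx 69.5$)
$G{\left(g,l \right)} = \frac{139}{2} + g + l$ ($G{\left(g,l \right)} = \left(g + l\right) + \frac{139}{2} = \frac{139}{2} + g + l$)
$\left(45879 + G{\left(-76,-146 \right)}\right) \left(-39255 + 15937\right) = \left(45879 - \frac{305}{2}\right) \left(-39255 + 15937\right) = \left(45879 - \frac{305}{2}\right) \left(-23318\right) = \frac{91453}{2} \left(-23318\right) = -1066250527$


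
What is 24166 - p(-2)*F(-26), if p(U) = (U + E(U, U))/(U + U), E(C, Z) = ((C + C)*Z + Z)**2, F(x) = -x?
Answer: 24387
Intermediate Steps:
E(C, Z) = (Z + 2*C*Z)**2 (E(C, Z) = ((2*C)*Z + Z)**2 = (2*C*Z + Z)**2 = (Z + 2*C*Z)**2)
p(U) = (U + U**2*(1 + 2*U)**2)/(2*U) (p(U) = (U + U**2*(1 + 2*U)**2)/(U + U) = (U + U**2*(1 + 2*U)**2)/((2*U)) = (U + U**2*(1 + 2*U)**2)*(1/(2*U)) = (U + U**2*(1 + 2*U)**2)/(2*U))
24166 - p(-2)*F(-26) = 24166 - (1/2 + (1/2)*(-2)*(1 + 2*(-2))**2)*(-1*(-26)) = 24166 - (1/2 + (1/2)*(-2)*(1 - 4)**2)*26 = 24166 - (1/2 + (1/2)*(-2)*(-3)**2)*26 = 24166 - (1/2 + (1/2)*(-2)*9)*26 = 24166 - (1/2 - 9)*26 = 24166 - (-17)*26/2 = 24166 - 1*(-221) = 24166 + 221 = 24387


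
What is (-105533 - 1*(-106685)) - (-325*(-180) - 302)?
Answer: -57046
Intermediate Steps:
(-105533 - 1*(-106685)) - (-325*(-180) - 302) = (-105533 + 106685) - (58500 - 302) = 1152 - 1*58198 = 1152 - 58198 = -57046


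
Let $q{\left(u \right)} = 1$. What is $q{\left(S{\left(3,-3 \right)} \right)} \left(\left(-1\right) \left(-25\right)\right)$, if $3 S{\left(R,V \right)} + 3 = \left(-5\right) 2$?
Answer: $25$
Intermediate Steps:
$S{\left(R,V \right)} = - \frac{13}{3}$ ($S{\left(R,V \right)} = -1 + \frac{\left(-5\right) 2}{3} = -1 + \frac{1}{3} \left(-10\right) = -1 - \frac{10}{3} = - \frac{13}{3}$)
$q{\left(S{\left(3,-3 \right)} \right)} \left(\left(-1\right) \left(-25\right)\right) = 1 \left(\left(-1\right) \left(-25\right)\right) = 1 \cdot 25 = 25$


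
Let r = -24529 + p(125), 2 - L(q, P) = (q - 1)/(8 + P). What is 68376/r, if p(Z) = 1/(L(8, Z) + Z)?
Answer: -14992992/5378539 ≈ -2.7876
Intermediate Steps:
L(q, P) = 2 - (-1 + q)/(8 + P) (L(q, P) = 2 - (q - 1)/(8 + P) = 2 - (-1 + q)/(8 + P))
p(Z) = 1/(Z + (9 + 2*Z)/(8 + Z)) (p(Z) = 1/((17 - 1*8 + 2*Z)/(8 + Z) + Z) = 1/((17 - 8 + 2*Z)/(8 + Z) + Z) = 1/((9 + 2*Z)/(8 + Z) + Z) = 1/(Z + (9 + 2*Z)/(8 + Z)))
r = -59163929/2412 (r = -24529 + (8 + 125)/(9 + 125**2 + 10*125) = -24529 + 133/(9 + 15625 + 1250) = -24529 + 133/16884 = -24529 + (1/16884)*133 = -24529 + 19/2412 = -59163929/2412 ≈ -24529.)
68376/r = 68376/(-59163929/2412) = 68376*(-2412/59163929) = -14992992/5378539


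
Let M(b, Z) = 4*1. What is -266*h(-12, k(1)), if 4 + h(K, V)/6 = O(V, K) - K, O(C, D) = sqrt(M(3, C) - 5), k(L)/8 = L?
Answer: -12768 - 1596*I ≈ -12768.0 - 1596.0*I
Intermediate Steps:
M(b, Z) = 4
k(L) = 8*L
O(C, D) = I (O(C, D) = sqrt(4 - 5) = sqrt(-1) = I)
h(K, V) = -24 - 6*K + 6*I (h(K, V) = -24 + 6*(I - K) = -24 + (-6*K + 6*I) = -24 - 6*K + 6*I)
-266*h(-12, k(1)) = -266*(-24 - 6*(-12) + 6*I) = -266*(-24 + 72 + 6*I) = -266*(48 + 6*I) = -12768 - 1596*I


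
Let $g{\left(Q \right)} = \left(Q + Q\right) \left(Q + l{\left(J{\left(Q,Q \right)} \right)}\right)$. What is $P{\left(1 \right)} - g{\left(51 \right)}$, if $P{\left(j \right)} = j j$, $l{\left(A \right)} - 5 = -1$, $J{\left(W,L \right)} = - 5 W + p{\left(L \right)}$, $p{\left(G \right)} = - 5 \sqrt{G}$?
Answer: $-5609$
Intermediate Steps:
$J{\left(W,L \right)} = - 5 W - 5 \sqrt{L}$
$l{\left(A \right)} = 4$ ($l{\left(A \right)} = 5 - 1 = 4$)
$g{\left(Q \right)} = 2 Q \left(4 + Q\right)$ ($g{\left(Q \right)} = \left(Q + Q\right) \left(Q + 4\right) = 2 Q \left(4 + Q\right)$)
$P{\left(j \right)} = j^{2}$
$P{\left(1 \right)} - g{\left(51 \right)} = 1^{2} - 2 \cdot 51 \left(4 + 51\right) = 1 - 2 \cdot 51 \cdot 55 = 1 - 5610 = -5609$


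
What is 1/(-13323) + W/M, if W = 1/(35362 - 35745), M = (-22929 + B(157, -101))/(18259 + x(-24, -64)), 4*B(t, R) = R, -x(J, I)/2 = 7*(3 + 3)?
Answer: 933416189/468515432253 ≈ 0.0019923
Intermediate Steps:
x(J, I) = -84 (x(J, I) = -14*(3 + 3) = -14*6 = -2*42 = -84)
B(t, R) = R/4
M = -91817/72700 (M = (-22929 + (1/4)*(-101))/(18259 - 84) = (-22929 - 101/4)/18175 = -91817/4*1/18175 = -91817/72700 ≈ -1.2630)
W = -1/383 (W = 1/(-383) = -1/383 ≈ -0.0026110)
1/(-13323) + W/M = 1/(-13323) - 1/(383*(-91817/72700)) = -1/13323 - 1/383*(-72700/91817) = -1/13323 + 72700/35165911 = 933416189/468515432253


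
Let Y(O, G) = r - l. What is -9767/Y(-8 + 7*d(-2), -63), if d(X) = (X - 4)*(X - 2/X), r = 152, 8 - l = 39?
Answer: -9767/183 ≈ -53.372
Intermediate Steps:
l = -31 (l = 8 - 1*39 = 8 - 39 = -31)
d(X) = (-4 + X)*(X - 2/X)
Y(O, G) = 183 (Y(O, G) = 152 - 1*(-31) = 152 + 31 = 183)
-9767/Y(-8 + 7*d(-2), -63) = -9767/183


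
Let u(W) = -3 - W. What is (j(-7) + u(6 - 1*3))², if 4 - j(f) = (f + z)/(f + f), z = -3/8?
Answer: 80089/12544 ≈ 6.3846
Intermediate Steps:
z = -3/8 (z = -3*⅛ = -3/8 ≈ -0.37500)
j(f) = 4 - (-3/8 + f)/(2*f) (j(f) = 4 - (f - 3/8)/(f + f) = 4 - (-3/8 + f)/(2*f))
(j(-7) + u(6 - 1*3))² = ((1/16)*(3 + 56*(-7))/(-7) + (-3 - (6 - 1*3)))² = ((1/16)*(-⅐)*(3 - 392) + (-3 - (6 - 3)))² = ((1/16)*(-⅐)*(-389) + (-3 - 1*3))² = (389/112 + (-3 - 3))² = (389/112 - 6)² = (-283/112)² = 80089/12544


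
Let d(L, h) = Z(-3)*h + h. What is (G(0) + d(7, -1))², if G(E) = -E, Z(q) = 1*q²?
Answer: 100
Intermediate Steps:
Z(q) = q²
d(L, h) = 10*h (d(L, h) = (-3)²*h + h = 9*h + h = 10*h)
(G(0) + d(7, -1))² = (-1*0 + 10*(-1))² = (0 - 10)² = (-10)² = 100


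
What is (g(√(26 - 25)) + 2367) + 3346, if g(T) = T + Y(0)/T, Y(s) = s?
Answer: 5714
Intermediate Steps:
g(T) = T (g(T) = T + 0/T = T + 0 = T)
(g(√(26 - 25)) + 2367) + 3346 = (√(26 - 25) + 2367) + 3346 = (√1 + 2367) + 3346 = (1 + 2367) + 3346 = 2368 + 3346 = 5714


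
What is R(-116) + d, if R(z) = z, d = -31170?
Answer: -31286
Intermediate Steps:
R(-116) + d = -116 - 31170 = -31286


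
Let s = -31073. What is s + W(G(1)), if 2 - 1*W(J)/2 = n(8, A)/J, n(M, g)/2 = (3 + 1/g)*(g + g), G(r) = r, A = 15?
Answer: -31437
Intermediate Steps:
n(M, g) = 4*g*(3 + 1/g) (n(M, g) = 2*((3 + 1/g)*(g + g)) = 2*((3 + 1/g)*(2*g)) = 2*(2*g*(3 + 1/g)) = 4*g*(3 + 1/g))
W(J) = 4 - 368/J (W(J) = 4 - 2*(4 + 12*15)/J = 4 - 2*(4 + 180)/J = 4 - 368/J)
s + W(G(1)) = -31073 + (4 - 368/1) = -31073 + (4 - 368*1) = -31073 + (4 - 368) = -31073 - 364 = -31437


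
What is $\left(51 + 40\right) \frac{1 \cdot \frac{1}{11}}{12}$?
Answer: $\frac{91}{132} \approx 0.68939$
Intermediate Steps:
$\left(51 + 40\right) \frac{1 \cdot \frac{1}{11}}{12} = 91 \cdot 1 \cdot \frac{1}{11} \cdot \frac{1}{12} = 91 \cdot \frac{1}{11} \cdot \frac{1}{12} = 91 \cdot \frac{1}{132} = \frac{91}{132}$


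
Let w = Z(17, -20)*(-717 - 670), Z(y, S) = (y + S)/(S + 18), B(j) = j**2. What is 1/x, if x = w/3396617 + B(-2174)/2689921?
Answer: 250318668418/439664466511 ≈ 0.56934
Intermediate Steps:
Z(y, S) = (S + y)/(18 + S)
w = -4161/2 (w = ((-20 + 17)/(18 - 20))*(-717 - 670) = (-3/(-2))*(-1387) = -1/2*(-3)*(-1387) = (3/2)*(-1387) = -4161/2 ≈ -2080.5)
x = 439664466511/250318668418 (x = -4161/2/3396617 + (-2174)**2/2689921 = -4161/2*1/3396617 + 4726276*(1/2689921) = -57/93058 + 4726276/2689921 = 439664466511/250318668418 ≈ 1.7564)
1/x = 1/(439664466511/250318668418) = 250318668418/439664466511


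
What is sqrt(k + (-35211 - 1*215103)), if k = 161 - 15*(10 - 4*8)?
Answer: I*sqrt(249823) ≈ 499.82*I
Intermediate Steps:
k = 491 (k = 161 - 15*(10 - 32) = 161 - 15*(-22) = 161 + 330 = 491)
sqrt(k + (-35211 - 1*215103)) = sqrt(491 + (-35211 - 1*215103)) = sqrt(491 + (-35211 - 215103)) = sqrt(491 - 250314) = sqrt(-249823) = I*sqrt(249823)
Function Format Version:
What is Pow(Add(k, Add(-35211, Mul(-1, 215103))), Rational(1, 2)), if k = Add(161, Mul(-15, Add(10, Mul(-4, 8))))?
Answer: Mul(I, Pow(249823, Rational(1, 2))) ≈ Mul(499.82, I)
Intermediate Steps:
k = 491 (k = Add(161, Mul(-15, Add(10, -32))) = Add(161, Mul(-15, -22)) = Add(161, 330) = 491)
Pow(Add(k, Add(-35211, Mul(-1, 215103))), Rational(1, 2)) = Pow(Add(491, Add(-35211, Mul(-1, 215103))), Rational(1, 2)) = Pow(Add(491, Add(-35211, -215103)), Rational(1, 2)) = Pow(Add(491, -250314), Rational(1, 2)) = Pow(-249823, Rational(1, 2)) = Mul(I, Pow(249823, Rational(1, 2)))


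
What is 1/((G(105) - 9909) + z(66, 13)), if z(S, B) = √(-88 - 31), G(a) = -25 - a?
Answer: -10039/100781640 - I*√119/100781640 ≈ -9.9611e-5 - 1.0824e-7*I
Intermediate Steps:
z(S, B) = I*√119 (z(S, B) = √(-119) = I*√119)
1/((G(105) - 9909) + z(66, 13)) = 1/(((-25 - 1*105) - 9909) + I*√119) = 1/(((-25 - 105) - 9909) + I*√119) = 1/((-130 - 9909) + I*√119) = 1/(-10039 + I*√119)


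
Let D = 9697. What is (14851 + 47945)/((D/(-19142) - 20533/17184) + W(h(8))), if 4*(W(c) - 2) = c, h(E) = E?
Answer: 10327936546944/378034289 ≈ 27320.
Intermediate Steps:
W(c) = 2 + c/4
(14851 + 47945)/((D/(-19142) - 20533/17184) + W(h(8))) = (14851 + 47945)/((9697/(-19142) - 20533/17184) + (2 + (1/4)*8)) = 62796/((9697*(-1/19142) - 20533*1/17184) + (2 + 2)) = 62796/((-9697/19142 - 20533/17184) + 4) = 62796/(-279837967/164468064 + 4) = 62796/(378034289/164468064) = 62796*(164468064/378034289) = 10327936546944/378034289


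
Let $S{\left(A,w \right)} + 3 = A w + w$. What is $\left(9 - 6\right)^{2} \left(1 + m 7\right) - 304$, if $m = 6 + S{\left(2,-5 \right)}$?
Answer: $-1051$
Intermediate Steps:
$S{\left(A,w \right)} = -3 + w + A w$ ($S{\left(A,w \right)} = -3 + \left(A w + w\right) = -3 + \left(w + A w\right) = -3 + w + A w$)
$m = -12$ ($m = 6 - 18 = -12$)
$\left(9 - 6\right)^{2} \left(1 + m 7\right) - 304 = \left(9 - 6\right)^{2} \left(1 - 84\right) - 304 = 3^{2} \left(1 - 84\right) - 304 = 9 \left(-83\right) - 304 = -747 - 304 = -1051$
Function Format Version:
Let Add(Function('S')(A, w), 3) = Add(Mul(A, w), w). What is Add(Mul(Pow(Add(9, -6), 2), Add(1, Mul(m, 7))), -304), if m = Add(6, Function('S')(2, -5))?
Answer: -1051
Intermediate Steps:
Function('S')(A, w) = Add(-3, w, Mul(A, w)) (Function('S')(A, w) = Add(-3, Add(Mul(A, w), w)) = Add(-3, Add(w, Mul(A, w))) = Add(-3, w, Mul(A, w)))
m = -12 (m = Add(6, Add(-3, -5, Mul(2, -5))) = Add(6, Add(-3, -5, -10)) = Add(6, -18) = -12)
Add(Mul(Pow(Add(9, -6), 2), Add(1, Mul(m, 7))), -304) = Add(Mul(Pow(Add(9, -6), 2), Add(1, Mul(-12, 7))), -304) = Add(Mul(Pow(3, 2), Add(1, -84)), -304) = Add(Mul(9, -83), -304) = Add(-747, -304) = -1051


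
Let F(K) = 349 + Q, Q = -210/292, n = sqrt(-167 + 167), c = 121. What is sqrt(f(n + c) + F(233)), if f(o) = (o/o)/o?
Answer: 5*sqrt(35932790)/1606 ≈ 18.663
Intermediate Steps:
n = 0 (n = sqrt(0) = 0)
Q = -105/146 (Q = -210*1/292 = -105/146 ≈ -0.71918)
F(K) = 50849/146 (F(K) = 349 - 105/146 = 50849/146)
f(o) = 1/o
sqrt(f(n + c) + F(233)) = sqrt(1/(0 + 121) + 50849/146) = sqrt(1/121 + 50849/146) = sqrt(6152875/17666) = 5*sqrt(35932790)/1606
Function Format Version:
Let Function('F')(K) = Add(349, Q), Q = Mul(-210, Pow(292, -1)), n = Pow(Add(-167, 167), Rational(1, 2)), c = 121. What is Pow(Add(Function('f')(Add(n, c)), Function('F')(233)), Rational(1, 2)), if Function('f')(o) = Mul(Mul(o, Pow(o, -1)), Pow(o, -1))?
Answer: Mul(Rational(5, 1606), Pow(35932790, Rational(1, 2))) ≈ 18.663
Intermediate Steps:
n = 0 (n = Pow(0, Rational(1, 2)) = 0)
Q = Rational(-105, 146) (Q = Mul(-210, Rational(1, 292)) = Rational(-105, 146) ≈ -0.71918)
Function('F')(K) = Rational(50849, 146) (Function('F')(K) = Add(349, Rational(-105, 146)) = Rational(50849, 146))
Function('f')(o) = Pow(o, -1) (Function('f')(o) = Mul(1, Pow(o, -1)) = Pow(o, -1))
Pow(Add(Function('f')(Add(n, c)), Function('F')(233)), Rational(1, 2)) = Pow(Add(Pow(Add(0, 121), -1), Rational(50849, 146)), Rational(1, 2)) = Pow(Add(Pow(121, -1), Rational(50849, 146)), Rational(1, 2)) = Pow(Add(Rational(1, 121), Rational(50849, 146)), Rational(1, 2)) = Pow(Rational(6152875, 17666), Rational(1, 2)) = Mul(Rational(5, 1606), Pow(35932790, Rational(1, 2)))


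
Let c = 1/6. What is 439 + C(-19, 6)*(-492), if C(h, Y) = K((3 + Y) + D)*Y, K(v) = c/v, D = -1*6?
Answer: 275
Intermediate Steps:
D = -6
c = ⅙ ≈ 0.16667
K(v) = 1/(6*v)
C(h, Y) = Y/(6*(-3 + Y)) (C(h, Y) = (1/(6*((3 + Y) - 6)))*Y = (1/(6*(-3 + Y)))*Y = Y/(6*(-3 + Y)))
439 + C(-19, 6)*(-492) = 439 + ((⅙)*6/(-3 + 6))*(-492) = 439 + ((⅙)*6/3)*(-492) = 439 + ((⅙)*6*(⅓))*(-492) = 439 + (⅓)*(-492) = 439 - 164 = 275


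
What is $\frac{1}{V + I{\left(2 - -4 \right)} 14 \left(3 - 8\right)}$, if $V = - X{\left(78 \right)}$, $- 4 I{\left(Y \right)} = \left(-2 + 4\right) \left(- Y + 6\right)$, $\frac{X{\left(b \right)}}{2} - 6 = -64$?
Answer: $\frac{1}{116} \approx 0.0086207$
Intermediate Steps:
$X{\left(b \right)} = -116$ ($X{\left(b \right)} = 12 + 2 \left(-64\right) = 12 - 128 = -116$)
$I{\left(Y \right)} = -3 + \frac{Y}{2}$ ($I{\left(Y \right)} = - \frac{\left(-2 + 4\right) \left(- Y + 6\right)}{4} = - \frac{2 \left(6 - Y\right)}{4} = - \frac{12 - 2 Y}{4} = -3 + \frac{Y}{2}$)
$V = 116$ ($V = \left(-1\right) \left(-116\right) = 116$)
$\frac{1}{V + I{\left(2 - -4 \right)} 14 \left(3 - 8\right)} = \frac{1}{116 + \left(-3 + \frac{2 - -4}{2}\right) 14 \left(3 - 8\right)} = \frac{1}{116 + \left(-3 + \frac{2 + 4}{2}\right) 14 \left(-5\right)} = \frac{1}{116 + \left(-3 + \frac{1}{2} \cdot 6\right) 14 \left(-5\right)} = \frac{1}{116 + \left(-3 + 3\right) 14 \left(-5\right)} = \frac{1}{116 + 0 \cdot 14 \left(-5\right)} = \frac{1}{116 + 0 \left(-5\right)} = \frac{1}{116 + 0} = \frac{1}{116}$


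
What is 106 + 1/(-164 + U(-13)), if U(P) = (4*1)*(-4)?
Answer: 19079/180 ≈ 105.99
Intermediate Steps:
U(P) = -16 (U(P) = 4*(-4) = -16)
106 + 1/(-164 + U(-13)) = 106 + 1/(-164 - 16) = 106 + 1/(-180) = 106 - 1/180 = 19079/180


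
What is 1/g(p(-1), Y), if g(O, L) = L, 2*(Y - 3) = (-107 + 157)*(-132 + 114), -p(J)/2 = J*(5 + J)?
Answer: -1/447 ≈ -0.0022371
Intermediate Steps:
p(J) = -2*J*(5 + J)
Y = -447 (Y = 3 + ((-107 + 157)*(-132 + 114))/2 = 3 + (50*(-18))/2 = 3 + (½)*(-900) = 3 - 450 = -447)
1/g(p(-1), Y) = 1/(-447) = -1/447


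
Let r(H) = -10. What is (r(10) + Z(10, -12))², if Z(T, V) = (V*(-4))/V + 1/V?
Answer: 28561/144 ≈ 198.34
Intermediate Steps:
Z(T, V) = -4 + 1/V (Z(T, V) = (-4*V)/V + 1/V = -4 + 1/V)
(r(10) + Z(10, -12))² = (-10 + (-4 + 1/(-12)))² = (-10 + (-4 - 1/12))² = (-10 - 49/12)² = (-169/12)² = 28561/144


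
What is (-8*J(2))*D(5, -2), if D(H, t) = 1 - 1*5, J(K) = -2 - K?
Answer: -128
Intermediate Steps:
D(H, t) = -4 (D(H, t) = 1 - 5 = -4)
(-8*J(2))*D(5, -2) = -8*(-2 - 1*2)*(-4) = -8*(-2 - 2)*(-4) = -8*(-4)*(-4) = 32*(-4) = -128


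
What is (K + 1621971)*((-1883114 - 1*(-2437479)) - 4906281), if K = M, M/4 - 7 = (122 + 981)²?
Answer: -28237124091460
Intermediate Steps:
M = 4866464 (M = 28 + 4*(122 + 981)² = 28 + 4*1103² = 28 + 4*1216609 = 28 + 4866436 = 4866464)
K = 4866464
(K + 1621971)*((-1883114 - 1*(-2437479)) - 4906281) = (4866464 + 1621971)*((-1883114 - 1*(-2437479)) - 4906281) = 6488435*((-1883114 + 2437479) - 4906281) = 6488435*(554365 - 4906281) = 6488435*(-4351916) = -28237124091460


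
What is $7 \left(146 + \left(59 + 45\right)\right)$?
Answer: $1750$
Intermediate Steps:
$7 \left(146 + \left(59 + 45\right)\right) = 7 \left(146 + 104\right) = 7 \cdot 250 = 1750$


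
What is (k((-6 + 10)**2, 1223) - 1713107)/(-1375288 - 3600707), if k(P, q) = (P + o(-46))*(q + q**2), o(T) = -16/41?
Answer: -887811893/204015795 ≈ -4.3517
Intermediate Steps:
o(T) = -16/41 (o(T) = -16*1/41 = -16/41)
k(P, q) = (-16/41 + P)*(q + q**2) (k(P, q) = (P - 16/41)*(q + q**2) = (-16/41 + P)*(q + q**2))
(k((-6 + 10)**2, 1223) - 1713107)/(-1375288 - 3600707) = ((1/41)*1223*(-16 - 16*1223 + 41*(-6 + 10)**2 + 41*(-6 + 10)**2*1223) - 1713107)/(-1375288 - 3600707) = ((1/41)*1223*(-16 - 19568 + 41*4**2 + 41*4**2*1223) - 1713107)/(-4975995) = ((1/41)*1223*(-16 - 19568 + 41*16 + 41*16*1223) - 1713107)*(-1/4975995) = ((1/41)*1223*(-16 - 19568 + 656 + 802288) - 1713107)*(-1/4975995) = ((1/41)*1223*783360 - 1713107)*(-1/4975995) = (958049280/41 - 1713107)*(-1/4975995) = (887811893/41)*(-1/4975995) = -887811893/204015795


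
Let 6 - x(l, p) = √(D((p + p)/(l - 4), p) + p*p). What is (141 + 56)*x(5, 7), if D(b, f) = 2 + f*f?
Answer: -788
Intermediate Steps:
D(b, f) = 2 + f²
x(l, p) = 6 - √(2 + 2*p²) (x(l, p) = 6 - √((2 + p²) + p*p) = 6 - √((2 + p²) + p²) = 6 - √(2 + 2*p²))
(141 + 56)*x(5, 7) = (141 + 56)*(6 - √(2 + 2*7²)) = 197*(6 - √(2 + 2*49)) = 197*(6 - √(2 + 98)) = 197*(6 - √100) = 197*(6 - 1*10) = 197*(6 - 10) = 197*(-4) = -788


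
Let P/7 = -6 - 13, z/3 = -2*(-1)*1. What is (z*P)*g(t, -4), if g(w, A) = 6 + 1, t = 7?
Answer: -5586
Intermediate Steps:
g(w, A) = 7
z = 6 (z = 3*(-2*(-1)*1) = 3*(2*1) = 3*2 = 6)
P = -133 (P = 7*(-6 - 13) = 7*(-19) = -133)
(z*P)*g(t, -4) = (6*(-133))*7 = -798*7 = -5586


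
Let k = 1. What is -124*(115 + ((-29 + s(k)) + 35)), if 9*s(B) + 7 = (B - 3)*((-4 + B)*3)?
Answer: -136400/9 ≈ -15156.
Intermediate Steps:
s(B) = -7/9 + (-12 + 3*B)*(-3 + B)/9 (s(B) = -7/9 + ((B - 3)*((-4 + B)*3))/9 = -7/9 + ((-3 + B)*(-12 + 3*B))/9 = -7/9 + ((-12 + 3*B)*(-3 + B))/9 = -7/9 + (-12 + 3*B)*(-3 + B)/9)
-124*(115 + ((-29 + s(k)) + 35)) = -124*(115 + ((-29 + (29/9 - 7/3*1 + (⅓)*1²)) + 35)) = -124*(115 + ((-29 + (29/9 - 7/3 + (⅓)*1)) + 35)) = -124*(115 + ((-29 + (29/9 - 7/3 + ⅓)) + 35)) = -124*(115 + ((-29 + 11/9) + 35)) = -124*(115 + (-250/9 + 35)) = -124*(115 + 65/9) = -124*1100/9 = -136400/9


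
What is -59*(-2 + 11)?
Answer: -531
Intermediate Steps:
-59*(-2 + 11) = -59*9 = -531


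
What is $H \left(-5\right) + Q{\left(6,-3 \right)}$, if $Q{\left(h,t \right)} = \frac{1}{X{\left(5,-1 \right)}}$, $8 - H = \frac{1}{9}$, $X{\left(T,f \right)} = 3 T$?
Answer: $- \frac{1772}{45} \approx -39.378$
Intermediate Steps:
$H = \frac{71}{9}$ ($H = 8 - \frac{1}{9} = \frac{71}{9} \approx 7.8889$)
$Q{\left(h,t \right)} = \frac{1}{15}$ ($Q{\left(h,t \right)} = \frac{1}{3 \cdot 5} = \frac{1}{15}$)
$H \left(-5\right) + Q{\left(6,-3 \right)} = \frac{71}{9} \left(-5\right) + \frac{1}{15} = - \frac{355}{9} + \frac{1}{15} = - \frac{1772}{45}$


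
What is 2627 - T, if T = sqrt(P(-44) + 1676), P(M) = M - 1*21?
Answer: 2627 - 3*sqrt(179) ≈ 2586.9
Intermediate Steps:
P(M) = -21 + M (P(M) = M - 21 = -21 + M)
T = 3*sqrt(179) (T = sqrt((-21 - 44) + 1676) = sqrt(-65 + 1676) = sqrt(1611) = 3*sqrt(179) ≈ 40.137)
2627 - T = 2627 - 3*sqrt(179)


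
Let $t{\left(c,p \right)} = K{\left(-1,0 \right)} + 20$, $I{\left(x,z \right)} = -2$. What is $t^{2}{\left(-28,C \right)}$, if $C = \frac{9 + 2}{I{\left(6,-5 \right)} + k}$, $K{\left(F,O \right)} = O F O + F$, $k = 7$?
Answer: $361$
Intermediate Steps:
$K{\left(F,O \right)} = F + F O^{2}$ ($K{\left(F,O \right)} = F O O + F = F O^{2} + F = F + F O^{2}$)
$C = \frac{11}{5}$ ($C = \frac{9 + 2}{-2 + 7} = \frac{11}{5} \approx 2.2$)
$t{\left(c,p \right)} = 19$ ($t{\left(c,p \right)} = - (1 + 0^{2}) + 20 = - (1 + 0) + 20 = \left(-1\right) 1 + 20 = -1 + 20 = 19$)
$t^{2}{\left(-28,C \right)} = 19^{2} = 361$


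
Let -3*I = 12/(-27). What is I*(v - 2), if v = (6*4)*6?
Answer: 568/27 ≈ 21.037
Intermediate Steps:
I = 4/27 (I = -4/(-27) = -4*(-1)/27 = -⅓*(-4/9) = 4/27 ≈ 0.14815)
v = 144 (v = 24*6 = 144)
I*(v - 2) = 4*(144 - 2)/27 = (4/27)*142 = 568/27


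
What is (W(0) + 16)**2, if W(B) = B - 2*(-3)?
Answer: 484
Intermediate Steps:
W(B) = 6 + B (W(B) = B - 1*(-6) = B + 6 = 6 + B)
(W(0) + 16)**2 = ((6 + 0) + 16)**2 = (6 + 16)**2 = 22**2 = 484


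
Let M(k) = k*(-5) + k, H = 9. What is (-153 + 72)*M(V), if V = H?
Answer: 2916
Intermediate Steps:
V = 9
M(k) = -4*k (M(k) = -5*k + k = -4*k)
(-153 + 72)*M(V) = (-153 + 72)*(-4*9) = -81*(-36) = 2916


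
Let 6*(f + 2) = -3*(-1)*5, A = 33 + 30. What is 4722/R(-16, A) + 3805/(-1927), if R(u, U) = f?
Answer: 18194783/1927 ≈ 9442.0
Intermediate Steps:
A = 63
f = 1/2 (f = -2 + (-3*(-1)*5)/6 = -2 + (3*5)/6 = -2 + (1/6)*15 = -2 + 5/2 = 1/2 ≈ 0.50000)
R(u, U) = 1/2
4722/R(-16, A) + 3805/(-1927) = 4722/(1/2) + 3805/(-1927) = 4722*2 + 3805*(-1/1927) = 9444 - 3805/1927 = 18194783/1927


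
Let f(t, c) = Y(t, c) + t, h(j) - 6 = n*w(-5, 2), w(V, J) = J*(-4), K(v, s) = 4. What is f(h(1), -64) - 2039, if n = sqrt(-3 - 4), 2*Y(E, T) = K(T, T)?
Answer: -2031 - 8*I*sqrt(7) ≈ -2031.0 - 21.166*I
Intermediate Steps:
Y(E, T) = 2 (Y(E, T) = (1/2)*4 = 2)
n = I*sqrt(7) (n = sqrt(-7) = I*sqrt(7) ≈ 2.6458*I)
w(V, J) = -4*J
h(j) = 6 - 8*I*sqrt(7) (h(j) = 6 + (I*sqrt(7))*(-4*2) = 6 + (I*sqrt(7))*(-8) = 6 - 8*I*sqrt(7))
f(t, c) = 2 + t
f(h(1), -64) - 2039 = (2 + (6 - 8*I*sqrt(7))) - 2039 = (8 - 8*I*sqrt(7)) - 2039 = -2031 - 8*I*sqrt(7)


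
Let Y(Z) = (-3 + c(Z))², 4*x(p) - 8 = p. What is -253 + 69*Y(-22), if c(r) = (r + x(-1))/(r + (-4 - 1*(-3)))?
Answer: 20971/368 ≈ 56.986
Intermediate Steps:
x(p) = 2 + p/4
c(r) = (7/4 + r)/(-1 + r) (c(r) = (r + (2 + (¼)*(-1)))/(r + (-4 - 1*(-3))) = (r + (2 - ¼))/(r + (-4 + 3)) = (r + 7/4)/(r - 1) = (7/4 + r)/(-1 + r))
Y(Z) = (-3 + (7/4 + Z)/(-1 + Z))²
-253 + 69*Y(-22) = -253 + 69*((-19 + 8*(-22))²/(16*(-1 - 22)²)) = -253 + 69*((1/16)*(-19 - 176)²/(-23)²) = -253 + 69*((1/16)*(1/529)*(-195)²) = -253 + 69*((1/16)*(1/529)*38025) = -253 + 69*(38025/8464) = -253 + 114075/368 = 20971/368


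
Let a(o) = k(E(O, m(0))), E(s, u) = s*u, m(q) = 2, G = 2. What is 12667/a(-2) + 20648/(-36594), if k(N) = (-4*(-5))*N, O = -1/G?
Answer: -231974579/365940 ≈ -633.91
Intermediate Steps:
O = -½ (O = -1/2 = -1*½ = -½ ≈ -0.50000)
k(N) = 20*N
a(o) = -20 (a(o) = 20*(-½*2) = 20*(-1) = -20)
12667/a(-2) + 20648/(-36594) = 12667/(-20) + 20648/(-36594) = 12667*(-1/20) + 20648*(-1/36594) = -12667/20 - 10324/18297 = -231974579/365940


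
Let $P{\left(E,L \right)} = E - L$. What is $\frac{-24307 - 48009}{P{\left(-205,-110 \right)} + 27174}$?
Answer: $- \frac{72316}{27079} \approx -2.6706$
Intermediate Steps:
$\frac{-24307 - 48009}{P{\left(-205,-110 \right)} + 27174} = \frac{-24307 - 48009}{\left(-205 - -110\right) + 27174} = - \frac{72316}{\left(-205 + 110\right) + 27174} = - \frac{72316}{-95 + 27174} = - \frac{72316}{27079}$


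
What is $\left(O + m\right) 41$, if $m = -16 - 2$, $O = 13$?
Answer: $-205$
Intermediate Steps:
$m = -18$
$\left(O + m\right) 41 = \left(13 - 18\right) 41 = \left(-5\right) 41 = -205$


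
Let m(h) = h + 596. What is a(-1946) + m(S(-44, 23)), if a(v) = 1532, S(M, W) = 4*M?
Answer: 1952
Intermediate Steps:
m(h) = 596 + h
a(-1946) + m(S(-44, 23)) = 1532 + (596 + 4*(-44)) = 1532 + (596 - 176) = 1532 + 420 = 1952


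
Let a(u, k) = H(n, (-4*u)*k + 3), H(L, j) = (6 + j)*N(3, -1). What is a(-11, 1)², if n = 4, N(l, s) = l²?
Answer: 227529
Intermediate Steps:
H(L, j) = 54 + 9*j (H(L, j) = (6 + j)*3² = (6 + j)*9 = 54 + 9*j)
a(u, k) = 81 - 36*k*u (a(u, k) = 54 + 9*((-4*u)*k + 3) = 54 + 9*(-4*k*u + 3) = 54 + 9*(3 - 4*k*u) = 54 + (27 - 36*k*u) = 81 - 36*k*u)
a(-11, 1)² = (81 - 36*1*(-11))² = (81 + 396)² = 477² = 227529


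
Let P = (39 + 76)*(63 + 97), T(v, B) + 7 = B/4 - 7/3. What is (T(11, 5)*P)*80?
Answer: -35696000/3 ≈ -1.1899e+7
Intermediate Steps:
T(v, B) = -28/3 + B/4 (T(v, B) = -7 + (B/4 - 7/3) = -7 + (-7/3 + B/4) = -28/3 + B/4)
P = 18400 (P = 115*160 = 18400)
(T(11, 5)*P)*80 = ((-28/3 + (¼)*5)*18400)*80 = ((-28/3 + 5/4)*18400)*80 = -97/12*18400*80 = -446200/3*80 = -35696000/3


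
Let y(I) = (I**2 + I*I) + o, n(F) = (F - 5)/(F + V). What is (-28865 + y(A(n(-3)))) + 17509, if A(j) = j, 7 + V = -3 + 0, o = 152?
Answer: -1893348/169 ≈ -11203.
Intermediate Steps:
V = -10 (V = -7 + (-3 + 0) = -7 - 3 = -10)
n(F) = (-5 + F)/(-10 + F) (n(F) = (F - 5)/(F - 10) = (-5 + F)/(-10 + F))
y(I) = 152 + 2*I**2 (y(I) = (I**2 + I*I) + 152 = (I**2 + I**2) + 152 = 2*I**2 + 152 = 152 + 2*I**2)
(-28865 + y(A(n(-3)))) + 17509 = (-28865 + (152 + 2*((-5 - 3)/(-10 - 3))**2)) + 17509 = (-28865 + (152 + 2*(-8/(-13))**2)) + 17509 = (-28865 + (152 + 2*(-1/13*(-8))**2)) + 17509 = (-28865 + (152 + 2*(8/13)**2)) + 17509 = (-28865 + (152 + 2*(64/169))) + 17509 = (-28865 + (152 + 128/169)) + 17509 = (-28865 + 25816/169) + 17509 = -4852369/169 + 17509 = -1893348/169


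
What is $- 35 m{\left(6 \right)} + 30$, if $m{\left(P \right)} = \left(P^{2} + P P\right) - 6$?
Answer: $-2280$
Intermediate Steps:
$m{\left(P \right)} = -6 + 2 P^{2}$ ($m{\left(P \right)} = \left(P^{2} + P^{2}\right) - 6 = 2 P^{2} - 6 = -6 + 2 P^{2}$)
$- 35 m{\left(6 \right)} + 30 = - 35 \left(-6 + 2 \cdot 6^{2}\right) + 30 = - 35 \left(-6 + 2 \cdot 36\right) + 30 = - 35 \left(-6 + 72\right) + 30 = \left(-35\right) 66 + 30 = -2310 + 30 = -2280$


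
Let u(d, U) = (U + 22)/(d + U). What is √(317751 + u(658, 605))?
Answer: 2*√14079648245/421 ≈ 563.69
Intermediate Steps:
u(d, U) = (22 + U)/(U + d)
√(317751 + u(658, 605)) = √(317751 + (22 + 605)/(605 + 658)) = √(317751 + 627/1263) = √(317751 + (1/1263)*627) = √(317751 + 209/421) = √(133773380/421) = 2*√14079648245/421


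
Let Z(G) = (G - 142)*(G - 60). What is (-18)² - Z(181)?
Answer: -4395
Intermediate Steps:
Z(G) = (-142 + G)*(-60 + G)
(-18)² - Z(181) = (-18)² - (8520 + 181² - 202*181) = 324 - (8520 + 32761 - 36562) = 324 - 1*4719 = 324 - 4719 = -4395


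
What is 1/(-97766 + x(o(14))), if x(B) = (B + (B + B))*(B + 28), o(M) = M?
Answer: -1/96002 ≈ -1.0416e-5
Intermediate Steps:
x(B) = 3*B*(28 + B) (x(B) = (B + 2*B)*(28 + B) = (3*B)*(28 + B) = 3*B*(28 + B))
1/(-97766 + x(o(14))) = 1/(-97766 + 3*14*(28 + 14)) = 1/(-97766 + 3*14*42) = 1/(-97766 + 1764) = 1/(-96002) = -1/96002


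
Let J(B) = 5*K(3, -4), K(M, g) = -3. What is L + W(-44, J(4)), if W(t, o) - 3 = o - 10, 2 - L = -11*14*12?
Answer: 1828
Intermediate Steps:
L = 1850 (L = 2 - (-11*14)*12 = 2 - (-154)*12 = 2 - 1*(-1848) = 2 + 1848 = 1850)
J(B) = -15 (J(B) = 5*(-3) = -15)
W(t, o) = -7 + o (W(t, o) = 3 + (o - 10) = 3 + (-10 + o) = -7 + o)
L + W(-44, J(4)) = 1850 + (-7 - 15) = 1850 - 22 = 1828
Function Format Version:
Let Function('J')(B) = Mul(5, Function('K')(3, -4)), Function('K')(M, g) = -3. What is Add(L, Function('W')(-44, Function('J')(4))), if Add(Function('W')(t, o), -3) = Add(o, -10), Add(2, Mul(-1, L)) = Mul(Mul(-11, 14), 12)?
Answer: 1828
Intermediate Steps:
L = 1850 (L = Add(2, Mul(-1, Mul(Mul(-11, 14), 12))) = Add(2, Mul(-1, Mul(-154, 12))) = Add(2, Mul(-1, -1848)) = Add(2, 1848) = 1850)
Function('J')(B) = -15 (Function('J')(B) = Mul(5, -3) = -15)
Function('W')(t, o) = Add(-7, o) (Function('W')(t, o) = Add(3, Add(o, -10)) = Add(3, Add(-10, o)) = Add(-7, o))
Add(L, Function('W')(-44, Function('J')(4))) = Add(1850, Add(-7, -15)) = Add(1850, -22) = 1828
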